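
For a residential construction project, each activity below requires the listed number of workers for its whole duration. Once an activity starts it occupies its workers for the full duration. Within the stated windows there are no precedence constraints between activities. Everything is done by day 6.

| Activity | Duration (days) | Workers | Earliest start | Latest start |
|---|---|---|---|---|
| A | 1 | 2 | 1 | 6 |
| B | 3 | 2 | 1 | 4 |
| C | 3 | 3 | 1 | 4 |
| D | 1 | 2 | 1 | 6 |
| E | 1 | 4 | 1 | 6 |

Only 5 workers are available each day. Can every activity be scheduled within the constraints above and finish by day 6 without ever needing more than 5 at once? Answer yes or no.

yes

Schedule A@1, B@1, C@2, D@4, E@5: d1:4  d2:5  d3:5  d4:5  d5:4  d6:0 — peak 5 ≤ 5.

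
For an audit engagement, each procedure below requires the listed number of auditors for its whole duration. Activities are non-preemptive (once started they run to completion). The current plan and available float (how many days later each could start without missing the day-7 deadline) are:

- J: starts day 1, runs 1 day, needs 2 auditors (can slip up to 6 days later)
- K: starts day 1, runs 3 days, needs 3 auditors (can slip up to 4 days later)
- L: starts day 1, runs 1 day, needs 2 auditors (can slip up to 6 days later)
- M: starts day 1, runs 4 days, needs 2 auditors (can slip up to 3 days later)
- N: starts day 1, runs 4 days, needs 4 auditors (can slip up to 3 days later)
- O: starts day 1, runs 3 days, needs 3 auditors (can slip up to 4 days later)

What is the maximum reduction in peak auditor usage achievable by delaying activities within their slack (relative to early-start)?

Early-start peak: d1:16  d2:12  d3:12  d4:6  d5:0  d6:0  d7:0 ⇒ 16.
Leveled (J@1, K@1, L@2, M@1, N@4, O@5): d1:7  d2:7  d3:5  d4:6  d5:7  d6:7  d7:7 ⇒ 7.
Reduction 16 − 7 = 9.

9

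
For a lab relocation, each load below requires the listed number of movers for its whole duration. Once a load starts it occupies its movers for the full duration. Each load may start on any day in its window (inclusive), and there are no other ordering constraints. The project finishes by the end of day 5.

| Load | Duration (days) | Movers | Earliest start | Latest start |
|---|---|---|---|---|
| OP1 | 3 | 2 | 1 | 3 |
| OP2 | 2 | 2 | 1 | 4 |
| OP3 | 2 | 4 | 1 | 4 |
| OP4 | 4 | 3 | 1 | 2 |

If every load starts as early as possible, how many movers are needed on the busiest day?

Early-start schedule: OP1@1, OP2@1, OP3@1, OP4@1.
Load per day: day 1: 11, day 2: 11, day 3: 5, day 4: 3, day 5: 0.
Peak is 11.

11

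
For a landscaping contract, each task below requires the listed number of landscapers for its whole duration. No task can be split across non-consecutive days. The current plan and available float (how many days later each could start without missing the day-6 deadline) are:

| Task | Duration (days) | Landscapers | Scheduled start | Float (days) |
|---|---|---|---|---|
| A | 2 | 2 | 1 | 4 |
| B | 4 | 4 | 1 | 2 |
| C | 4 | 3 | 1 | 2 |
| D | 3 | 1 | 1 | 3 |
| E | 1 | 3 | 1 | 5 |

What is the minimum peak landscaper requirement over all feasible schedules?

8

Early-start (A@1, B@1, C@1, D@1, E@1) gives peak 13: d1:13  d2:10  d3:8  d4:7  d5:0  d6:0.
Shift C→3, E→5.
Schedule A@1, B@1, C@3, D@1, E@5: d1:7  d2:7  d3:8  d4:7  d5:6  d6:3 — peak 8.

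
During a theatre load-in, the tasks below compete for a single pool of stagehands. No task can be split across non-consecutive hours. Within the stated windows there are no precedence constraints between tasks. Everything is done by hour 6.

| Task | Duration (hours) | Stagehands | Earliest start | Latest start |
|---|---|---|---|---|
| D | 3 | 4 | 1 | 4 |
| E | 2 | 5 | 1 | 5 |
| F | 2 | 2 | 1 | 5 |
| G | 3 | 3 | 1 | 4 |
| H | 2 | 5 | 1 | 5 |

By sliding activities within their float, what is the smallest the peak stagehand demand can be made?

9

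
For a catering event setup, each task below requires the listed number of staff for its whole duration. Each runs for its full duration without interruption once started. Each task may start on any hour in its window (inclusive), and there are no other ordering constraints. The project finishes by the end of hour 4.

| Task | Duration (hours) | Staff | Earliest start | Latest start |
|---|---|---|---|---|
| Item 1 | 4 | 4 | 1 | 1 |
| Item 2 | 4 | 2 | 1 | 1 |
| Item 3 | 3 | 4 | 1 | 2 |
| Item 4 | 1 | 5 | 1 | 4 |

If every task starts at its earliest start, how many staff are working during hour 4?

At early start, hour 4 has: Item 1, Item 2.
Demand: 4 + 2 = 6.

6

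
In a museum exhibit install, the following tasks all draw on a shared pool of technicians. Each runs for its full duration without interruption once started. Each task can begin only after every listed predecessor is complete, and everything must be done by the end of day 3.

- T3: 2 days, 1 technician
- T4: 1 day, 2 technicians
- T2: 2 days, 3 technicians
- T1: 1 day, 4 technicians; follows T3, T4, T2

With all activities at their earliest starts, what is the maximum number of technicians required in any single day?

6

Early-start schedule: T3@1, T4@1, T2@1, T1@3.
Load per day: day 1: 6, day 2: 4, day 3: 4.
Peak is 6.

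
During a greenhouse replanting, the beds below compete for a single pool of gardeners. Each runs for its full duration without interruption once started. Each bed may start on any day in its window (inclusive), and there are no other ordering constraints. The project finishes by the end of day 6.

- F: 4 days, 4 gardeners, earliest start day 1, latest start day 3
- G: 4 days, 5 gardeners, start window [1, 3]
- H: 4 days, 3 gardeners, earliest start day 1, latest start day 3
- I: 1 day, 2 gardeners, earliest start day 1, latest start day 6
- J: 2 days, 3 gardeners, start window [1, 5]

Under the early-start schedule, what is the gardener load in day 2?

15

At early start, day 2 has: F, G, H, J.
Demand: 4 + 5 + 3 + 3 = 15.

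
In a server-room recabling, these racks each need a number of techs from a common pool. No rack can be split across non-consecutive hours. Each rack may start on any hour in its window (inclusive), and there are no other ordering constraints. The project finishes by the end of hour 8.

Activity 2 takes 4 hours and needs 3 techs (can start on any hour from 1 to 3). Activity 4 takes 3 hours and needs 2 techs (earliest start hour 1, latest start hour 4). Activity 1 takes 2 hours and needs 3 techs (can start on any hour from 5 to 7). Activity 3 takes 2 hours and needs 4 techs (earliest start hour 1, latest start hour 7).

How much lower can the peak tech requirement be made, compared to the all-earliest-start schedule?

4

Early-start peak: h1:9  h2:9  h3:5  h4:3  h5:3  h6:3  h7:0  h8:0 ⇒ 9.
Leveled (Activity 2@1, Activity 4@1, Activity 1@5, Activity 3@7): h1:5  h2:5  h3:5  h4:3  h5:3  h6:3  h7:4  h8:4 ⇒ 5.
Reduction 9 − 5 = 4.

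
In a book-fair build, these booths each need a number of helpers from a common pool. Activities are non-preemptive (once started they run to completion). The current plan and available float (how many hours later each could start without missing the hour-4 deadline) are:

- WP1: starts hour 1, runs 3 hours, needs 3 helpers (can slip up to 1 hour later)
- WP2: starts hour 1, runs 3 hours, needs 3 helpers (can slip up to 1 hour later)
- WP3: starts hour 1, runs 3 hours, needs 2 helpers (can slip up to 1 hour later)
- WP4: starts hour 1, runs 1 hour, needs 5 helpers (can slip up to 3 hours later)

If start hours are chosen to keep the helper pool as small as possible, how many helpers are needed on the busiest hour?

8

Early-start (WP1@1, WP2@1, WP3@1, WP4@1) gives peak 13: h1:13  h2:8  h3:8  h4:0.
Shift WP4→4.
Schedule WP1@1, WP2@1, WP3@1, WP4@4: h1:8  h2:8  h3:8  h4:5 — peak 8.
Total helper-hours = 29 over 4 hours ⇒ peak ≥ ⌈29/4⌉ = 8, so 8 is optimal.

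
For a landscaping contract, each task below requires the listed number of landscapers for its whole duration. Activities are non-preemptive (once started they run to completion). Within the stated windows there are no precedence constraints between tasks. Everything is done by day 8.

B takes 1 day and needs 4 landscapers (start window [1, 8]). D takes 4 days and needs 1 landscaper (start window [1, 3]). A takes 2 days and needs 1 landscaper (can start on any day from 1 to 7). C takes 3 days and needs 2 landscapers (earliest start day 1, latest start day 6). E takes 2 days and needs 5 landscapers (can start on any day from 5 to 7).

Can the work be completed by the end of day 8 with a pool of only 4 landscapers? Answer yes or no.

no

The minimum achievable peak is 5; 4 < 5, so no feasible schedule stays within the cap.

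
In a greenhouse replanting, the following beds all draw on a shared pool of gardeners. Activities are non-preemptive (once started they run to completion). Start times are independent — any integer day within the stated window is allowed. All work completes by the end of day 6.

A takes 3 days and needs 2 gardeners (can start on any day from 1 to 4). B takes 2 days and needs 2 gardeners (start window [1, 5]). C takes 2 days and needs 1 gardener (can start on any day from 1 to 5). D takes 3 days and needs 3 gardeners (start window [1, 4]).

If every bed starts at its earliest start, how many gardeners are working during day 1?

8

At early start, day 1 has: A, B, C, D.
Demand: 2 + 2 + 1 + 3 = 8.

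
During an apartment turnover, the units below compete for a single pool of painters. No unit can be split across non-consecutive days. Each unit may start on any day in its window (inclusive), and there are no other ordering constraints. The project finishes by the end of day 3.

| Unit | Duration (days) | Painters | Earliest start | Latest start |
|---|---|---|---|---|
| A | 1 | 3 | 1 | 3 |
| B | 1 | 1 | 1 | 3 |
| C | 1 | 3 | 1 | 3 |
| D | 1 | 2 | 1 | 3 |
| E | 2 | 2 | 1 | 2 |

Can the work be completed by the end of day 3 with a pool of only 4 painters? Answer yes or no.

no

Total painter-days = 13; over 3 days the average is 13/3 > 4, so some day must exceed 4.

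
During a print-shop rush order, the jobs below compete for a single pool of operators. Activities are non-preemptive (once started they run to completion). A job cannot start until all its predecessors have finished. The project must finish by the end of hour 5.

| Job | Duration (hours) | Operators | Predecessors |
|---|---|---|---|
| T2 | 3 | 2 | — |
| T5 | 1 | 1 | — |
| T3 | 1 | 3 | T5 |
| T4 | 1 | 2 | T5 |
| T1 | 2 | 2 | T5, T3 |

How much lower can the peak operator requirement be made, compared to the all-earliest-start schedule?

Early-start peak: h1:3  h2:7  h3:4  h4:2  h5:0 ⇒ 7.
Leveled (T2@3, T5@1, T3@2, T4@3, T1@4): h1:1  h2:3  h3:4  h4:4  h5:4 ⇒ 4.
Reduction 7 − 4 = 3.

3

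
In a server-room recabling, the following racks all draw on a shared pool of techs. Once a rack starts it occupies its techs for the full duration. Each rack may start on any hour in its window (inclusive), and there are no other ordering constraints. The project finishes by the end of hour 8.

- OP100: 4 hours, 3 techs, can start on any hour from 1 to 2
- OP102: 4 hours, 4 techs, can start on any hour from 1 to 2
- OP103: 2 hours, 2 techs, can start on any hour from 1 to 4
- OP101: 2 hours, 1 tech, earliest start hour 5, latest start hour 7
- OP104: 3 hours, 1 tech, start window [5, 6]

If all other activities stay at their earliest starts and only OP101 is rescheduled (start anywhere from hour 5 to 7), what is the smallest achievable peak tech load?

9

OP101@5: h1:9  h2:9  h3:7  h4:7  h5:2  h6:2  h7:1  h8:0 → peak 9
OP101@6: h1:9  h2:9  h3:7  h4:7  h5:1  h6:2  h7:2  h8:0 → peak 9
OP101@7: h1:9  h2:9  h3:7  h4:7  h5:1  h6:1  h7:2  h8:1 → peak 9
Best is OP101@5, peak 9.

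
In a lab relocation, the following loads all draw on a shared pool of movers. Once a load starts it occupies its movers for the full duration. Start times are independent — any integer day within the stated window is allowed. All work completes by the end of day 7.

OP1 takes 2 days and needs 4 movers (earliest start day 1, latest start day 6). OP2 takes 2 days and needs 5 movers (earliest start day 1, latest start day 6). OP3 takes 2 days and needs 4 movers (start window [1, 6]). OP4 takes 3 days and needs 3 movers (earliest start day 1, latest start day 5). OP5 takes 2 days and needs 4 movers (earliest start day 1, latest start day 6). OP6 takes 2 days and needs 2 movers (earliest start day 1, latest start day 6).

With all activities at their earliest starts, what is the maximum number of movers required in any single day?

Early-start schedule: OP1@1, OP2@1, OP3@1, OP4@1, OP5@1, OP6@1.
Load per day: day 1: 22, day 2: 22, day 3: 3, day 4: 0, day 5: 0, day 6: 0, day 7: 0.
Peak is 22.

22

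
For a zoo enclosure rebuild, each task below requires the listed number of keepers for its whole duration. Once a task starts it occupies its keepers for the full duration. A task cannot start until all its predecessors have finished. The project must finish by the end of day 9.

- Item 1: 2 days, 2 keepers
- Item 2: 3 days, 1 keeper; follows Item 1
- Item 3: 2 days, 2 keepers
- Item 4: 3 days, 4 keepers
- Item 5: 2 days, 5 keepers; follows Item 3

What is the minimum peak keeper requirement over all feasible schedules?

5

Early-start (Item 1@1, Item 2@3, Item 3@1, Item 4@1, Item 5@3) gives peak 10: d1:8  d2:8  d3:10  d4:6  d5:1  d6:0  d7:0  d8:0  d9:0.
Shift Item 4→3, Item 5→6.
Schedule Item 1@1, Item 2@3, Item 3@1, Item 4@3, Item 5@6: d1:4  d2:4  d3:5  d4:5  d5:5  d6:5  d7:5  d8:0  d9:0 — peak 5.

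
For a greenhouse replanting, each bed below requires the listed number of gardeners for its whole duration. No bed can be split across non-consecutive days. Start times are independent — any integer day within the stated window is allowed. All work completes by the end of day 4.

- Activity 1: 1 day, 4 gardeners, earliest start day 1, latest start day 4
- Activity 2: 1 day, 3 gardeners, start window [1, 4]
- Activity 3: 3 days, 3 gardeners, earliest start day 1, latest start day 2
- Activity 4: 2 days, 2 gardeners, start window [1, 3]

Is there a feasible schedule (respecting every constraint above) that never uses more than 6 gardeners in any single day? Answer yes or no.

yes

Schedule Activity 1@1, Activity 2@2, Activity 3@2, Activity 4@3: d1:4  d2:6  d3:5  d4:5 — peak 6 ≤ 6.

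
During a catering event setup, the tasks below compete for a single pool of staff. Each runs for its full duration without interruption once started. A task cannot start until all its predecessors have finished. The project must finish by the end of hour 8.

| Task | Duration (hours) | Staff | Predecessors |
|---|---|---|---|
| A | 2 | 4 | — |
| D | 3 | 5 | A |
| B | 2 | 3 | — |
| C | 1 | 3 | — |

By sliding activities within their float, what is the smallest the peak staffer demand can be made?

Early-start (A@1, D@3, B@1, C@1) gives peak 10: h1:10  h2:7  h3:5  h4:5  h5:5  h6:0  h7:0  h8:0.
Shift B→6, C→8.
Schedule A@1, D@3, B@6, C@8: h1:4  h2:4  h3:5  h4:5  h5:5  h6:3  h7:3  h8:3 — peak 5.

5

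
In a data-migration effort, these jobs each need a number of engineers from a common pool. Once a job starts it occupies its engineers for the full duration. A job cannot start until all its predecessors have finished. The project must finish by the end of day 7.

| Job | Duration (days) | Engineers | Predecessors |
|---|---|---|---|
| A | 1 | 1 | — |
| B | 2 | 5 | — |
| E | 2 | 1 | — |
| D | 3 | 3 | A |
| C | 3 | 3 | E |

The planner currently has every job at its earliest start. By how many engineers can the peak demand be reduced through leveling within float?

3

Early-start peak: d1:7  d2:9  d3:6  d4:6  d5:3  d6:0  d7:0 ⇒ 9.
Leveled (A@1, B@1, E@2, D@3, C@4): d1:6  d2:6  d3:4  d4:6  d5:6  d6:3  d7:0 ⇒ 6.
Reduction 9 − 6 = 3.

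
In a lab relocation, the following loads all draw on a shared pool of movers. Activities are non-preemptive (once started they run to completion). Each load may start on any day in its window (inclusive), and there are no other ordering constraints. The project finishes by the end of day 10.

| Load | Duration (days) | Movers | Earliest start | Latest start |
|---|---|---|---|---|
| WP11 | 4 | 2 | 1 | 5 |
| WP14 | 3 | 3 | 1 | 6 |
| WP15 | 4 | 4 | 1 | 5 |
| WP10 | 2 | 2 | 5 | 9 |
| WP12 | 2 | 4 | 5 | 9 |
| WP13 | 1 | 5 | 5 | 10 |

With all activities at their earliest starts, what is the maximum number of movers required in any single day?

11

Early-start schedule: WP11@1, WP14@1, WP15@1, WP10@5, WP12@5, WP13@5.
Load per day: day 1: 9, day 2: 9, day 3: 9, day 4: 6, day 5: 11, day 6: 6, day 7: 0, day 8: 0, day 9: 0, day 10: 0.
Peak is 11.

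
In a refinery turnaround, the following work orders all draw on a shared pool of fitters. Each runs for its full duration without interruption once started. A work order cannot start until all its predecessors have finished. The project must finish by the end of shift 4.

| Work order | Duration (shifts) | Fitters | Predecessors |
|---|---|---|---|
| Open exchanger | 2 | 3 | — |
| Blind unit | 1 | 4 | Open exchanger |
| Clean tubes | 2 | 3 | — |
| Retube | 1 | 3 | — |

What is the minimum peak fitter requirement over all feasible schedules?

Early-start (Open exchanger@1, Blind unit@3, Clean tubes@1, Retube@1) gives peak 9: s1:9  s2:6  s3:4  s4:0.
Shift Retube→4.
Schedule Open exchanger@1, Blind unit@3, Clean tubes@1, Retube@4: s1:6  s2:6  s3:4  s4:3 — peak 6.

6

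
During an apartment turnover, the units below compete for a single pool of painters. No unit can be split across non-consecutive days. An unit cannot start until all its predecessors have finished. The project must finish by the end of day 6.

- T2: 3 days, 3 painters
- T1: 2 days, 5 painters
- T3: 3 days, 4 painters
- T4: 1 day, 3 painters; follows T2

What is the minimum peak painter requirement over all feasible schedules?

7

Early-start (T2@1, T1@1, T3@1, T4@4) gives peak 12: d1:12  d2:12  d3:7  d4:3  d5:0  d6:0.
Shift T1→4, T4→6.
Schedule T2@1, T1@4, T3@1, T4@6: d1:7  d2:7  d3:7  d4:5  d5:5  d6:3 — peak 7.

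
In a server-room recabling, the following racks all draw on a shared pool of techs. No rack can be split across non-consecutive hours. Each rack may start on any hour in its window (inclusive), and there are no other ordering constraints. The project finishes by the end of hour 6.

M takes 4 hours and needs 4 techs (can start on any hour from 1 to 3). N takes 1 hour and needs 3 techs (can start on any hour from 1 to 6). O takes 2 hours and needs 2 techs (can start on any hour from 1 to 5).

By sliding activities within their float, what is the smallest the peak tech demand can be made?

5

Early-start (M@1, N@1, O@1) gives peak 9: h1:9  h2:6  h3:4  h4:4  h5:0  h6:0.
Shift N→5, O→5.
Schedule M@1, N@5, O@5: h1:4  h2:4  h3:4  h4:4  h5:5  h6:2 — peak 5.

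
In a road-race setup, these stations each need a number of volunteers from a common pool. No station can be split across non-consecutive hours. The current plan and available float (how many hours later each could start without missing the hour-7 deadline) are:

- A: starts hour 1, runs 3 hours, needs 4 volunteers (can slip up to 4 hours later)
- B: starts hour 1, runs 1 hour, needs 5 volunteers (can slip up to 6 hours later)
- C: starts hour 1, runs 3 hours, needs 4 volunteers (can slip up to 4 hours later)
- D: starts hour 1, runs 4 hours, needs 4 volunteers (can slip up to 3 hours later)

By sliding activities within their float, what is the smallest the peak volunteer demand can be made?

8

Early-start (A@1, B@1, C@1, D@1) gives peak 17: h1:17  h2:12  h3:12  h4:4  h5:0  h6:0  h7:0.
Shift B→7, C→4.
Schedule A@1, B@7, C@4, D@1: h1:8  h2:8  h3:8  h4:8  h5:4  h6:4  h7:5 — peak 8.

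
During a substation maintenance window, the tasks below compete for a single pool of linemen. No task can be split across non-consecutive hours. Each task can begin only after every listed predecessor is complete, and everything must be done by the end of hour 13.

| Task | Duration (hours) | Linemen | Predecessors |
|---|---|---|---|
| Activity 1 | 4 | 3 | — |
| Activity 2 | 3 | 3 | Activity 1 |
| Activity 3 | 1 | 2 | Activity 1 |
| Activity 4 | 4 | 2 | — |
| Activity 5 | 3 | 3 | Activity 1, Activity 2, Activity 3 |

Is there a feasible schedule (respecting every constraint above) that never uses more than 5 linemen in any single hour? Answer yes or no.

Schedule Activity 1@1, Activity 2@5, Activity 3@5, Activity 4@1, Activity 5@8: h1:5  h2:5  h3:5  h4:5  h5:5  h6:3  h7:3  h8:3  h9:3  h10:3  h11:0  h12:0  h13:0 — peak 5 ≤ 5.

yes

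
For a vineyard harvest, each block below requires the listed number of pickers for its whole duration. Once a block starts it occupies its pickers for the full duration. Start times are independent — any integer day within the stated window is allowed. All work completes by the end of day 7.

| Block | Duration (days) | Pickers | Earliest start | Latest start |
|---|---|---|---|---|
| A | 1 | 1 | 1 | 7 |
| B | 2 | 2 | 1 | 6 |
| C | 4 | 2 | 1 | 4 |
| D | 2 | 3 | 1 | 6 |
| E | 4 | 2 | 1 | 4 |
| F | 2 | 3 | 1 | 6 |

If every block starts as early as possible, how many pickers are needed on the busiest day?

Early-start schedule: A@1, B@1, C@1, D@1, E@1, F@1.
Load per day: day 1: 13, day 2: 12, day 3: 4, day 4: 4, day 5: 0, day 6: 0, day 7: 0.
Peak is 13.

13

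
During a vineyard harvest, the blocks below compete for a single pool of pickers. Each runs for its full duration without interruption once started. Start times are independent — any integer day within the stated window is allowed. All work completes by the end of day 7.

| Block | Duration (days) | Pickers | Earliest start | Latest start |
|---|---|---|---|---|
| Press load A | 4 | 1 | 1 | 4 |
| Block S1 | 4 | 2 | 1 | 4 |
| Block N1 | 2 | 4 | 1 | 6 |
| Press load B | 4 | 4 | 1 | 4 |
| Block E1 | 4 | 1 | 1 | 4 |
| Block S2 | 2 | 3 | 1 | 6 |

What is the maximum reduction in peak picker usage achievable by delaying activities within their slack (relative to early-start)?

Early-start peak: d1:15  d2:15  d3:8  d4:8  d5:0  d6:0  d7:0 ⇒ 15.
Leveled (Press load A@1, Block S1@1, Block N1@1, Press load B@3, Block E1@1, Block S2@5): d1:8  d2:8  d3:8  d4:8  d5:7  d6:7  d7:0 ⇒ 8.
Reduction 15 − 8 = 7.

7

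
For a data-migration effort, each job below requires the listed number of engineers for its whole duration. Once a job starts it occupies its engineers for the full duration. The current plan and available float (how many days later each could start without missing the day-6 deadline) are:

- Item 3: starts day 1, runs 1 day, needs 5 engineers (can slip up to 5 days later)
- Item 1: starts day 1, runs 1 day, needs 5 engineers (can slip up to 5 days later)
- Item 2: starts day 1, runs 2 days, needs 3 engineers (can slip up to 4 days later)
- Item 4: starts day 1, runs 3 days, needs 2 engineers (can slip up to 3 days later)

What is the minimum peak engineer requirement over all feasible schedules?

5

Early-start (Item 3@1, Item 1@1, Item 2@1, Item 4@1) gives peak 15: d1:15  d2:5  d3:2  d4:0  d5:0  d6:0.
Shift Item 1→2, Item 2→3, Item 4→3.
Schedule Item 3@1, Item 1@2, Item 2@3, Item 4@3: d1:5  d2:5  d3:5  d4:5  d5:2  d6:0 — peak 5.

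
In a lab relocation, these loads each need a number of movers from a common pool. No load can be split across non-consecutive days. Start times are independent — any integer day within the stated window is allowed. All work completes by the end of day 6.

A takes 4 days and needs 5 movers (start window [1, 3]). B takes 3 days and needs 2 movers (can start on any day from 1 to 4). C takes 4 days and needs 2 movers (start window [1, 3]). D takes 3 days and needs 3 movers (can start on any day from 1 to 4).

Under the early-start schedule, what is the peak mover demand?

Early-start schedule: A@1, B@1, C@1, D@1.
Load per day: day 1: 12, day 2: 12, day 3: 12, day 4: 7, day 5: 0, day 6: 0.
Peak is 12.

12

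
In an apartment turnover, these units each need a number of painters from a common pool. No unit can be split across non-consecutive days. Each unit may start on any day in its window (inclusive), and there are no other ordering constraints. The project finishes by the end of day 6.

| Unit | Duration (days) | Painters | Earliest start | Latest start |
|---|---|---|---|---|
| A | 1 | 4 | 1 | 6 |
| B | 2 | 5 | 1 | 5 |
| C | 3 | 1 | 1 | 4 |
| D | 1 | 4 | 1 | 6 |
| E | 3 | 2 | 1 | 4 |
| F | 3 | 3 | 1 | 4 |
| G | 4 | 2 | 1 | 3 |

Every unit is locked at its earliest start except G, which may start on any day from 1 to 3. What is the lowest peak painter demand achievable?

19

G@1: d1:21  d2:13  d3:8  d4:2  d5:0  d6:0 → peak 21
G@2: d1:19  d2:13  d3:8  d4:2  d5:2  d6:0 → peak 19
G@3: d1:19  d2:11  d3:8  d4:2  d5:2  d6:2 → peak 19
Best is G@2, peak 19.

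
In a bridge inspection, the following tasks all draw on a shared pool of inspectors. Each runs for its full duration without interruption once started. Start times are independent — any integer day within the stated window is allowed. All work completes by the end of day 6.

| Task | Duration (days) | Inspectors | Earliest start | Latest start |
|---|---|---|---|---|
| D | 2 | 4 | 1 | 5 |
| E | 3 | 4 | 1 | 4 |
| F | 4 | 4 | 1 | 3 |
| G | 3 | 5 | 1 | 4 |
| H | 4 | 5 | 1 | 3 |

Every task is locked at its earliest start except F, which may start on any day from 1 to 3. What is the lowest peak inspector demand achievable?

18

F@1: d1:22  d2:22  d3:18  d4:9  d5:0  d6:0 → peak 22
F@2: d1:18  d2:22  d3:18  d4:9  d5:4  d6:0 → peak 22
F@3: d1:18  d2:18  d3:18  d4:9  d5:4  d6:4 → peak 18
Best is F@3, peak 18.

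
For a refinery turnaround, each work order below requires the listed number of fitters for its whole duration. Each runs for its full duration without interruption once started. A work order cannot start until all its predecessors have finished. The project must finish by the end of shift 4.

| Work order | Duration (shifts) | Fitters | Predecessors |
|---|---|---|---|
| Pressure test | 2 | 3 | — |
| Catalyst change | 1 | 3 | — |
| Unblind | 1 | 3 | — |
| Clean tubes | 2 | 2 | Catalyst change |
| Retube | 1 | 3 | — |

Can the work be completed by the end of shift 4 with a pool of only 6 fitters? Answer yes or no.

yes

Schedule Pressure test@1, Catalyst change@1, Unblind@2, Clean tubes@3, Retube@3: s1:6  s2:6  s3:5  s4:2 — peak 6 ≤ 6.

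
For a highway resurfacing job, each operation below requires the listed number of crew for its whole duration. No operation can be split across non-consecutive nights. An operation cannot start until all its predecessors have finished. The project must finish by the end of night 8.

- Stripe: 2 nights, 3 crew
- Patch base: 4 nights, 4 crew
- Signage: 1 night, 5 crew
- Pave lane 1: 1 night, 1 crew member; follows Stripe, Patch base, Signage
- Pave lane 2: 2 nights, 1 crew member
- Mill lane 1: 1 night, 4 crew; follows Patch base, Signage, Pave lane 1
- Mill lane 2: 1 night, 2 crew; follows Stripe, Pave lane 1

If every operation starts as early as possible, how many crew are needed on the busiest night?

13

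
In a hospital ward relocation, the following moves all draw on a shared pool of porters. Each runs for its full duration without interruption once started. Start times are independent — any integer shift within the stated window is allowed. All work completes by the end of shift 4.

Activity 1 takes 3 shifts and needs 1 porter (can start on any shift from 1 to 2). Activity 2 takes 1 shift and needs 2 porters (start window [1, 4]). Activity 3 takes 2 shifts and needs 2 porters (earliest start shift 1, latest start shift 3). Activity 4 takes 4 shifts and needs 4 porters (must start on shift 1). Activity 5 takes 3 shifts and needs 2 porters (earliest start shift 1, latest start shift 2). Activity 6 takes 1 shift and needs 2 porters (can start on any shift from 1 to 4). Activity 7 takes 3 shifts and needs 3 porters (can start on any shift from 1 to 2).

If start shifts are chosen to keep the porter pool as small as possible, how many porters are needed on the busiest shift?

Early-start (Activity 1@1, Activity 2@1, Activity 3@1, Activity 4@1, Activity 5@1, Activity 6@1, Activity 7@1) gives peak 16: s1:16  s2:12  s3:10  s4:4.
Shift Activity 6→3, Activity 7→2.
Schedule Activity 1@1, Activity 2@1, Activity 3@1, Activity 4@1, Activity 5@1, Activity 6@3, Activity 7@2: s1:11  s2:12  s3:12  s4:7 — peak 12.

12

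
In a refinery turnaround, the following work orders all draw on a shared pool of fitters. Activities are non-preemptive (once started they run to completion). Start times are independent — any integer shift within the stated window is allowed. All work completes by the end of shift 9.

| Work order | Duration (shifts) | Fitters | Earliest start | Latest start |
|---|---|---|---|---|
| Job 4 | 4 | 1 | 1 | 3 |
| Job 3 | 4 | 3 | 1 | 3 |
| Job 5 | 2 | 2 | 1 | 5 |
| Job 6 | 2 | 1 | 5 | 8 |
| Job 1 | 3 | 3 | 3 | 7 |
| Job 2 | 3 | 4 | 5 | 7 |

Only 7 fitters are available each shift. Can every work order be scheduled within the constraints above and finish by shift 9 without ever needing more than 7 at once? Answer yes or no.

Schedule Job 4@1, Job 3@1, Job 5@1, Job 6@5, Job 1@3, Job 2@6: s1:6  s2:6  s3:7  s4:7  s5:4  s6:5  s7:4  s8:4  s9:0 — peak 7 ≤ 7.

yes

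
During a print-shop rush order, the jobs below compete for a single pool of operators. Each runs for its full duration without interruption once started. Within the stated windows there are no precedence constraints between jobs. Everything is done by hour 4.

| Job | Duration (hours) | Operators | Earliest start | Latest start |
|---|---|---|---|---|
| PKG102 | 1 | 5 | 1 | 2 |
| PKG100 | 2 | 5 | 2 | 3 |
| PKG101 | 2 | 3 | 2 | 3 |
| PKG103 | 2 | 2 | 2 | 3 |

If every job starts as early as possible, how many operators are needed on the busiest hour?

10

Early-start schedule: PKG102@1, PKG100@2, PKG101@2, PKG103@2.
Load per hour: hour 1: 5, hour 2: 10, hour 3: 10, hour 4: 0.
Peak is 10.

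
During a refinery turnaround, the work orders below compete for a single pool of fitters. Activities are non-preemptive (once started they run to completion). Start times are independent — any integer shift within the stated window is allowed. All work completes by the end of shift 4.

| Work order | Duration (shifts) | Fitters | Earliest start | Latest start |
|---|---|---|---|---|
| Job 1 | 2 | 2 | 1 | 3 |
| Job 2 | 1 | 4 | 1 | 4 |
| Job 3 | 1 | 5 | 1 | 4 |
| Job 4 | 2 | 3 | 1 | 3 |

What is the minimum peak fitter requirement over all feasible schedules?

5

Early-start (Job 1@1, Job 2@1, Job 3@1, Job 4@1) gives peak 14: s1:14  s2:5  s3:0  s4:0.
Shift Job 2→3, Job 3→4.
Schedule Job 1@1, Job 2@3, Job 3@4, Job 4@1: s1:5  s2:5  s3:4  s4:5 — peak 5.
Total fitter-shifts = 19 over 4 shifts ⇒ peak ≥ ⌈19/4⌉ = 5, so 5 is optimal.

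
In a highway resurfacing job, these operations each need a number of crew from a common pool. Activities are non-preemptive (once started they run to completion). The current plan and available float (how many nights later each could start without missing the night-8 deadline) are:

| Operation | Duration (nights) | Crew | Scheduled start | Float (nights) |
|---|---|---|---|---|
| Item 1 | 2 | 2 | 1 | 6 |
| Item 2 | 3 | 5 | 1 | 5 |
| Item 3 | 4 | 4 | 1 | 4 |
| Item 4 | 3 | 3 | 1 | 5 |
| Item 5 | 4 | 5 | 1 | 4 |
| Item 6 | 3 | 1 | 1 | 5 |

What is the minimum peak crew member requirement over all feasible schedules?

Early-start (Item 1@1, Item 2@1, Item 3@1, Item 4@1, Item 5@1, Item 6@1) gives peak 20: n1:20  n2:20  n3:18  n4:9  n5:0  n6:0  n7:0  n8:0.
Shift Item 2→6, Item 3→5, Item 4→3.
Schedule Item 1@1, Item 2@6, Item 3@5, Item 4@3, Item 5@1, Item 6@1: n1:8  n2:8  n3:9  n4:8  n5:7  n6:9  n7:9  n8:9 — peak 9.
Total crew member-nights = 67 over 8 nights ⇒ peak ≥ ⌈67/8⌉ = 9, so 9 is optimal.

9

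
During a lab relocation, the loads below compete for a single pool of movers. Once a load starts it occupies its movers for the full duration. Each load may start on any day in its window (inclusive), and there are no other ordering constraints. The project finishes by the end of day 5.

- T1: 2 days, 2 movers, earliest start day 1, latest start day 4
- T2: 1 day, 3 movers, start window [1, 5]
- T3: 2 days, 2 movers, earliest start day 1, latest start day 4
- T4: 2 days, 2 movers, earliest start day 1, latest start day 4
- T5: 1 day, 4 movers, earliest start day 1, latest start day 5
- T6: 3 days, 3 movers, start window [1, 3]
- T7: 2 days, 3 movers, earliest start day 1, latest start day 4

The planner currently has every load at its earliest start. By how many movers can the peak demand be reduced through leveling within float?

Early-start peak: d1:19  d2:12  d3:3  d4:0  d5:0 ⇒ 19.
Leveled (T1@1, T2@1, T3@1, T4@2, T5@5, T6@3, T7@3): d1:7  d2:6  d3:8  d4:6  d5:7 ⇒ 8.
Reduction 19 − 8 = 11.

11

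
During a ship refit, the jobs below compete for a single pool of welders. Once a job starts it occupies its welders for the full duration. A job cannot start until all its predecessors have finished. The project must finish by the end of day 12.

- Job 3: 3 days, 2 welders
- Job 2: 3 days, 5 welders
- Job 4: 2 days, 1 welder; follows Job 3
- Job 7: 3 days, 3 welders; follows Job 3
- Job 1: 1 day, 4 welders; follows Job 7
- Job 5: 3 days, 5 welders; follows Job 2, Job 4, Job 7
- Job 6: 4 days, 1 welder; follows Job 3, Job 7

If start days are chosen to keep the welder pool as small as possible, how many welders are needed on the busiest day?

7

Early-start (Job 3@1, Job 2@1, Job 4@4, Job 7@4, Job 1@7, Job 5@7, Job 6@7) gives peak 10: d1:7  d2:7  d3:7  d4:4  d5:4  d6:3  d7:10  d8:6  d9:6  d10:1  d11:0  d12:0.
Shift Job 5→8.
Schedule Job 3@1, Job 2@1, Job 4@4, Job 7@4, Job 1@7, Job 5@8, Job 6@7: d1:7  d2:7  d3:7  d4:4  d5:4  d6:3  d7:5  d8:6  d9:6  d10:6  d11:0  d12:0 — peak 7.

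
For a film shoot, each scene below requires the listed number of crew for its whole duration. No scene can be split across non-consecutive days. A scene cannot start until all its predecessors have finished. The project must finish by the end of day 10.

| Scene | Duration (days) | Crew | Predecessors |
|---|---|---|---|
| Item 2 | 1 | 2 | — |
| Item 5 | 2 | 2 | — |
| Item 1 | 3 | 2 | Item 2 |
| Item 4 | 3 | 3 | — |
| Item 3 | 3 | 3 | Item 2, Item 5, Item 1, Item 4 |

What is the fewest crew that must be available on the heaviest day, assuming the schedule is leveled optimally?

Early-start (Item 2@1, Item 5@1, Item 1@2, Item 4@1, Item 3@5) gives peak 7: d1:7  d2:7  d3:5  d4:2  d5:3  d6:3  d7:3  d8:0  d9:0  d10:0.
Shift Item 4→5, Item 3→8.
Schedule Item 2@1, Item 5@1, Item 1@2, Item 4@5, Item 3@8: d1:4  d2:4  d3:2  d4:2  d5:3  d6:3  d7:3  d8:3  d9:3  d10:3 — peak 4.

4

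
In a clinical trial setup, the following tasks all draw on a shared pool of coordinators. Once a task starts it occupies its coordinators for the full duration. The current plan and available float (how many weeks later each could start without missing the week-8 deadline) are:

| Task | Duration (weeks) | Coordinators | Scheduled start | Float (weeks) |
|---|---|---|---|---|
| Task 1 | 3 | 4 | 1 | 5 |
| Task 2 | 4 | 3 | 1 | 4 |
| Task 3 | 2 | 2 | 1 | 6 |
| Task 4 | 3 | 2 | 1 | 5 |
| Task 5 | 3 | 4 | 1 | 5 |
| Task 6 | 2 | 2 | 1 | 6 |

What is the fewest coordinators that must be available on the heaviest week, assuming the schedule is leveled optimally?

Early-start (Task 1@1, Task 2@1, Task 3@1, Task 4@1, Task 5@1, Task 6@1) gives peak 17: w1:17  w2:17  w3:13  w4:3  w5:0  w6:0  w7:0  w8:0.
Shift Task 3→4, Task 4→4, Task 5→6, Task 6→7.
Schedule Task 1@1, Task 2@1, Task 3@4, Task 4@4, Task 5@6, Task 6@7: w1:7  w2:7  w3:7  w4:7  w5:4  w6:6  w7:6  w8:6 — peak 7.
Total coordinator-weeks = 50 over 8 weeks ⇒ peak ≥ ⌈50/8⌉ = 7, so 7 is optimal.

7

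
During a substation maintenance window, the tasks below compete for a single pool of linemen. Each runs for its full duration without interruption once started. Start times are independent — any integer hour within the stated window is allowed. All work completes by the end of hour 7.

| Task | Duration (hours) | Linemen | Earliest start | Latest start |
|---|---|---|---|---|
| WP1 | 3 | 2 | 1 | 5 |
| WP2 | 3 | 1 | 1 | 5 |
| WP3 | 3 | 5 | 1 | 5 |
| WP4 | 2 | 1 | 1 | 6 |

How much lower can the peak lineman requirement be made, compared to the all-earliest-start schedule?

Early-start peak: h1:9  h2:9  h3:8  h4:0  h5:0  h6:0  h7:0 ⇒ 9.
Leveled (WP1@1, WP2@1, WP3@4, WP4@1): h1:4  h2:4  h3:3  h4:5  h5:5  h6:5  h7:0 ⇒ 5.
Reduction 9 − 5 = 4.

4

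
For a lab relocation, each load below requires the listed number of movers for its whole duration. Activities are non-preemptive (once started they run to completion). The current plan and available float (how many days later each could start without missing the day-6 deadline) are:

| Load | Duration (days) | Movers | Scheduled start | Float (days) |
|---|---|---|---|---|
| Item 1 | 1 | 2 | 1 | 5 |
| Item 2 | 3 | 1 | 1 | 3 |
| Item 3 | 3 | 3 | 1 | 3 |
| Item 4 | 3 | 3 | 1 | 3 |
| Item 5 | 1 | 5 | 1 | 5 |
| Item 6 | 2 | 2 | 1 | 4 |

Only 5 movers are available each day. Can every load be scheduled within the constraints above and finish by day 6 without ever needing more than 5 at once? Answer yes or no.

Total mover-days = 32; over 6 days the average is 32/6 > 5, so some day must exceed 5.

no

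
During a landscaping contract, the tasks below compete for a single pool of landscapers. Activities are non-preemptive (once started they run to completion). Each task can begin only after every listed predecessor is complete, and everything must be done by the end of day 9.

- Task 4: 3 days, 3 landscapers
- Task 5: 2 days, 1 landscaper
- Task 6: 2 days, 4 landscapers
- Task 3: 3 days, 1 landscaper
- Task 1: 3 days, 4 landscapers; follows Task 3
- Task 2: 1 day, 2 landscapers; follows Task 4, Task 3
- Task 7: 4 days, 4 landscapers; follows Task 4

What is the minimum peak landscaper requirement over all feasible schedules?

8

Early-start (Task 4@1, Task 5@1, Task 6@1, Task 3@1, Task 1@4, Task 2@4, Task 7@4) gives peak 10: d1:9  d2:9  d3:4  d4:10  d5:8  d6:8  d7:4  d8:0  d9:0.
Shift Task 3→3, Task 1→6, Task 2→8.
Schedule Task 4@1, Task 5@1, Task 6@1, Task 3@3, Task 1@6, Task 2@8, Task 7@4: d1:8  d2:8  d3:4  d4:5  d5:5  d6:8  d7:8  d8:6  d9:0 — peak 8.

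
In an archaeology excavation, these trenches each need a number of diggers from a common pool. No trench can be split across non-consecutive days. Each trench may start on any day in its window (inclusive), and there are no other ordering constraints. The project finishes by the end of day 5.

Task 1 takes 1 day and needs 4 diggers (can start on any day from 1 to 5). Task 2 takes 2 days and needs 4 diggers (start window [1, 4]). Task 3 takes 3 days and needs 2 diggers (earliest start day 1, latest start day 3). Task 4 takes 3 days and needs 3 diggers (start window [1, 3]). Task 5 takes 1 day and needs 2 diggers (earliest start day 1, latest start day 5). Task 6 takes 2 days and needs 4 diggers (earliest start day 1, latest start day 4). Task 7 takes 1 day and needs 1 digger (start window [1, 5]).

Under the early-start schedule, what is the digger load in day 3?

5

At early start, day 3 has: Task 3, Task 4.
Demand: 2 + 3 = 5.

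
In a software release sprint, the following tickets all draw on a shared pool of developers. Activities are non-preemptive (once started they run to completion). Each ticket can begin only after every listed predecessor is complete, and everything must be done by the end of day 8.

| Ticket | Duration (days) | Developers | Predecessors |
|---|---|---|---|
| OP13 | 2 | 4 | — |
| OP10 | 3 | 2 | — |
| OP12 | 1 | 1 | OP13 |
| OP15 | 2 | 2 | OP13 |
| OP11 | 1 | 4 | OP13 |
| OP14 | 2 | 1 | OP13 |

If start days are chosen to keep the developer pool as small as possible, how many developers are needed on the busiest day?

Early-start (OP13@1, OP10@1, OP12@3, OP15@3, OP11@3, OP14@3) gives peak 10: d1:6  d2:6  d3:10  d4:3  d5:0  d6:0  d7:0  d8:0.
Shift OP10→3, OP15→4, OP11→6, OP14→7.
Schedule OP13@1, OP10@3, OP12@3, OP15@4, OP11@6, OP14@7: d1:4  d2:4  d3:3  d4:4  d5:4  d6:4  d7:1  d8:1 — peak 4.
Total developer-days = 25 over 8 days ⇒ peak ≥ ⌈25/8⌉ = 4, so 4 is optimal.

4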